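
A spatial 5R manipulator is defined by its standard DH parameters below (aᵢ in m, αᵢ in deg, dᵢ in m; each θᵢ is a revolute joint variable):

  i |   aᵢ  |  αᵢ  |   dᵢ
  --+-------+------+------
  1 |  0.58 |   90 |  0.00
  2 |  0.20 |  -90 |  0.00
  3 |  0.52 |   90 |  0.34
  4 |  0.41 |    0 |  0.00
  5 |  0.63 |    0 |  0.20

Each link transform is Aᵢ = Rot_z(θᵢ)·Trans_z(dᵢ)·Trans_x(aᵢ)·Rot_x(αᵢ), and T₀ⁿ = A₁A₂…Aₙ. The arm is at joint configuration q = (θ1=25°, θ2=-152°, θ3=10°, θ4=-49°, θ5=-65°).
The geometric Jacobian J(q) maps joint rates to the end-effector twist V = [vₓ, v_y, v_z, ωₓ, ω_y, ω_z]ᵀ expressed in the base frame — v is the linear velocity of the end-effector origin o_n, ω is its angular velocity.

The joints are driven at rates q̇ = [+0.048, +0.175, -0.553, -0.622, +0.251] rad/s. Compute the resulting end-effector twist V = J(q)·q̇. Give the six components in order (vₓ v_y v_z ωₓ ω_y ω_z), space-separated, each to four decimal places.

0.4878 -0.2100 0.1165 -0.2642 0.0868 0.5665

o_n = [-0.2697, -0.2410, 0.1247]
J₁: ẑ×o_n = [0.2410, -0.2697, 0.0000], ω = ẑ
J2: z=[0.4226, -0.9063, 0.0000] o=[0.5257, 0.2451, 0.0000] → [-0.1130, -0.0527, -0.9263, 0.4226, -0.9063, 0.0000]
J3: z=[0.4255, 0.1984, -0.8829] o=[0.3656, 0.1705, -0.0939] → [-0.3200, 0.4680, -0.0490, 0.4255, 0.1984, -0.8829]
J4: z=[0.2772, -0.9573, -0.0815] o=[0.0623, 0.1287, -0.6345] → [-0.7569, -0.1834, -0.4204, 0.2772, -0.9573, -0.0815]
J5: z=[0.2772, -0.9573, -0.0815] o=[-0.3011, 0.0108, -0.4857] → [-0.6048, -0.1718, -0.0398, 0.2772, -0.9573, -0.0815]
V = J·q̇ = [0.4878, -0.2100, 0.1165, -0.2642, 0.0868, 0.5665]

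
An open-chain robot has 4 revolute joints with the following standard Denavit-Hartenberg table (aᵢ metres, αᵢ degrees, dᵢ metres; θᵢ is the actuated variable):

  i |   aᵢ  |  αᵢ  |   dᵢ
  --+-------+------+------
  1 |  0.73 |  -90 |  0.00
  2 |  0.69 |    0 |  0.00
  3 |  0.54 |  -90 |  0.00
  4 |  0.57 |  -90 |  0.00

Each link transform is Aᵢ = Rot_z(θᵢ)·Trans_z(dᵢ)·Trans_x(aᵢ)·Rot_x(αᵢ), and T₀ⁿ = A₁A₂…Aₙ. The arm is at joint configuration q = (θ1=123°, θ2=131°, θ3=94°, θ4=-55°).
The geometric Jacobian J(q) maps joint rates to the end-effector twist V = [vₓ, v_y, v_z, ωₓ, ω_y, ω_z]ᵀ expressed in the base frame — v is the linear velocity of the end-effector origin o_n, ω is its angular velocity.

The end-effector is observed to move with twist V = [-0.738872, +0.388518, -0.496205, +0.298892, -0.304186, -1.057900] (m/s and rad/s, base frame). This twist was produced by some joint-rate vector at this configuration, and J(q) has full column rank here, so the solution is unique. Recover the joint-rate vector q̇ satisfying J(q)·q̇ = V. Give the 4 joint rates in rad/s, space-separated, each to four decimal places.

o_n = [-0.2088, -0.5358, 0.0923]
J₁: ẑ×o_n = [0.5358, -0.2088, 0.0000], ω = ẑ
J2: z=[-0.8387, -0.5446, 0.0000] o=[-0.3976, 0.6122, 0.0000] → [-0.0503, 0.0774, 1.0657, -0.8387, -0.5446, 0.0000]
J3: z=[-0.8387, -0.5446, 0.0000] o=[-0.1510, 0.2326, -0.5207] → [-0.3339, 0.5141, 0.6130, -0.8387, -0.5446, 0.0000]
J4: z=[-0.3851, 0.5930, 0.7071] o=[0.0569, -0.0877, -0.1389] → [0.4540, -0.0988, 0.3302, -0.3851, 0.5930, 0.7071]
q̇ = J⁺·V = [-0.6400, -0.5500, 0.4650, -0.5910]

-0.6400 -0.5500 0.4650 -0.5910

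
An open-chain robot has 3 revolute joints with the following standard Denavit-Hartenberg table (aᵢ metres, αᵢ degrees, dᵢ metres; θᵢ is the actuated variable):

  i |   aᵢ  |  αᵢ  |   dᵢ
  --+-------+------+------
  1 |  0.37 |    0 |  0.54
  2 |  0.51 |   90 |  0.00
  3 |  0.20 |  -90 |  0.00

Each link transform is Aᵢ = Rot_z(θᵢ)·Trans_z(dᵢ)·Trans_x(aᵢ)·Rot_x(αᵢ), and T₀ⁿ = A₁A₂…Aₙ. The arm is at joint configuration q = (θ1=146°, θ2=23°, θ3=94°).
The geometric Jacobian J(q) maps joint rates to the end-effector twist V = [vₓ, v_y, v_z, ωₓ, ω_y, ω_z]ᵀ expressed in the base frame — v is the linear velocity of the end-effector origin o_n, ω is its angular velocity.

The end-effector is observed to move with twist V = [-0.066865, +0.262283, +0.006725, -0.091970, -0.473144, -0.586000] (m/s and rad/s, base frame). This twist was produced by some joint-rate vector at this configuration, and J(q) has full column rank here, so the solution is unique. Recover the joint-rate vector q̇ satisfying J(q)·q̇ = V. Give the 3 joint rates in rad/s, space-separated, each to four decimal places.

0.1350 -0.7210 -0.4820

o_n = [-0.7937, 0.3016, 0.7395]
J₁: ẑ×o_n = [-0.3016, -0.7937, 0.0000], ω = ẑ
J2: z=[0.0000, 0.0000, 1.0000] o=[-0.3067, 0.2069, 0.5400] → [-0.0947, -0.4869, 0.0000, 0.0000, 0.0000, 1.0000]
J3: z=[0.1908, 0.9816, 0.0000] o=[-0.8074, 0.3042, 0.5400] → [0.1958, -0.0381, -0.0140, 0.1908, 0.9816, 0.0000]
q̇ = J⁺·V = [0.1350, -0.7210, -0.4820]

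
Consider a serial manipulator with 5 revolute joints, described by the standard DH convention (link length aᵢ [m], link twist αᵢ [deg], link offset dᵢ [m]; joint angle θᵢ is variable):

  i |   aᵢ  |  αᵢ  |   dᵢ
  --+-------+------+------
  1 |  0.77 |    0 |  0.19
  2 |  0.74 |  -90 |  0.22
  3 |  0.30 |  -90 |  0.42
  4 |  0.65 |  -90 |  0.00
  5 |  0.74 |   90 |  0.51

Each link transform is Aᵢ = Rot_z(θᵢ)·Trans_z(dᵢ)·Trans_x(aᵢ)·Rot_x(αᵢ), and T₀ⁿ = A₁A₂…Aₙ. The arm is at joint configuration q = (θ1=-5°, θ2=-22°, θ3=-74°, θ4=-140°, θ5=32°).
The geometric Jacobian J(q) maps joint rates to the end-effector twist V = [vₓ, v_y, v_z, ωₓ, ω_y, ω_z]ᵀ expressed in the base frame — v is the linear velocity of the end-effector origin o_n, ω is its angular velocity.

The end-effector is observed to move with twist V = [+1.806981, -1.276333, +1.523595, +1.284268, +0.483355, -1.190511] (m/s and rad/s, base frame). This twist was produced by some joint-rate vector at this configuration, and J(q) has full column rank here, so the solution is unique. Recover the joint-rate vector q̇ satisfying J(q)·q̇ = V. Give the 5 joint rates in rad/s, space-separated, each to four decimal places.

o_n = [1.7452, 1.2660, 0.1808]
J₁: ẑ×o_n = [-1.2660, 1.7452, 0.0000], ω = ẑ
J2: z=[0.0000, 0.0000, 1.0000] o=[0.7671, -0.0671, 0.1900] → [-1.3331, 0.9782, 0.0000, 0.0000, 0.0000, 1.0000]
J3: z=[0.4540, 0.8910, 0.0000] o=[1.4264, -0.4031, 0.4100] → [-0.2042, 0.1040, 0.4737, 0.4540, 0.8910, 0.0000]
J4: z=[0.8565, -0.4364, -0.2756] o=[1.6908, -0.0664, 0.6984] → [0.5931, 0.4283, 1.1649, 0.8565, -0.4364, -0.2756]
J5: z=[0.5056, 0.6021, 0.6179] o=[1.7582, 0.3682, 0.2197] → [-0.5782, 0.0117, 0.4617, 0.5056, 0.6021, 0.6179]
q̇ = J⁺·V = [-0.4610, -0.9110, 0.5020, 0.8390, 0.6680]

-0.4610 -0.9110 0.5020 0.8390 0.6680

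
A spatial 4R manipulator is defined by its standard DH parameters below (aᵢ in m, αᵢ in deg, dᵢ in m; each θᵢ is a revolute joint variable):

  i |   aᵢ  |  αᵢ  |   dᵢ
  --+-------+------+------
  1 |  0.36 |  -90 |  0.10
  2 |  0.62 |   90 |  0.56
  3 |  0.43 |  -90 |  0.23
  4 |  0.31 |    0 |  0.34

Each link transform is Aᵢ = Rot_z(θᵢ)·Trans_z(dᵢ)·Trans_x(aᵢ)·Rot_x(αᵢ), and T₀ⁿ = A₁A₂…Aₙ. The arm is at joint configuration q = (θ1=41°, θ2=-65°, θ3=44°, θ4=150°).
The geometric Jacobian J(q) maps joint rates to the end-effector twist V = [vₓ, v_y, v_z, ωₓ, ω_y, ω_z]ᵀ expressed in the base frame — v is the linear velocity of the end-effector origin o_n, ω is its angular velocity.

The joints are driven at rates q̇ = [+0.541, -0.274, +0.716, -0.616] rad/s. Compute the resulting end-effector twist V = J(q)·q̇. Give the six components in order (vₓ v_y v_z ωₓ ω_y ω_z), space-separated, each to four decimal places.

-0.5868 -0.1753 -0.1999 0.1172 -0.8483 1.2314

o_n = [-0.2216, 1.0221, 0.5849]
J₁: ẑ×o_n = [-1.0221, -0.2216, 0.0000], ω = ẑ
J2: z=[-0.6561, 0.7547, 0.0000] o=[0.2717, 0.2362, 0.1000] → [0.3659, 0.3181, -0.1433, -0.6561, 0.7547, 0.0000]
J3: z=[-0.6840, -0.5946, 0.4226] o=[0.1021, 0.8307, 0.6619] → [-0.0351, -0.1895, -0.3234, -0.6840, -0.5946, 0.4226]
J4: z=[-0.6935, 0.3503, -0.6296] o=[-0.1526, 1.0052, 1.0394] → [-0.1486, -0.2718, 0.0124, -0.6935, 0.3503, -0.6296]
V = J·q̇ = [-0.5868, -0.1753, -0.1999, 0.1172, -0.8483, 1.2314]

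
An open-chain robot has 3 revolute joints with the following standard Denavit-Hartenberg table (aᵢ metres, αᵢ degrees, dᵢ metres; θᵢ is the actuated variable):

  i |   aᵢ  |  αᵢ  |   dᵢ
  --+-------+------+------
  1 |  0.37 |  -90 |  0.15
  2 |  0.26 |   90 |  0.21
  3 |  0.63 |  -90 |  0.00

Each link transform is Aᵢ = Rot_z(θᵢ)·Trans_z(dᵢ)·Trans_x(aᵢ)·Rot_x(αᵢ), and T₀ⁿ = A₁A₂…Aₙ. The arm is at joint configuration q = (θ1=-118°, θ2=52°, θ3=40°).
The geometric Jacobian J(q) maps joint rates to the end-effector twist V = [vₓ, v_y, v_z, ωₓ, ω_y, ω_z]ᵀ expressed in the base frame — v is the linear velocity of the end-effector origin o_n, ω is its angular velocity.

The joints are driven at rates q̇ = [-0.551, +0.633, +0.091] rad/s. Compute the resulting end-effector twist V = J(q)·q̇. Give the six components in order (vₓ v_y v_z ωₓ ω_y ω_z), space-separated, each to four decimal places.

-0.3382 0.2413 -0.2604 0.5252 -0.3605 -0.4950

o_n = [0.1546, -1.0191, -0.4352]
J₁: ẑ×o_n = [1.0191, 0.1546, -0.0000], ω = ẑ
J2: z=[0.8829, -0.4695, 0.0000] o=[-0.1737, -0.3267, 0.1500] → [0.2747, 0.5167, -0.4572, 0.8829, -0.4695, 0.0000]
J3: z=[-0.3699, -0.6958, 0.6157] o=[-0.0634, -0.5666, -0.0549] → [0.5432, -0.0064, 0.3191, -0.3699, -0.6958, 0.6157]
V = J·q̇ = [-0.3382, 0.2413, -0.2604, 0.5252, -0.3605, -0.4950]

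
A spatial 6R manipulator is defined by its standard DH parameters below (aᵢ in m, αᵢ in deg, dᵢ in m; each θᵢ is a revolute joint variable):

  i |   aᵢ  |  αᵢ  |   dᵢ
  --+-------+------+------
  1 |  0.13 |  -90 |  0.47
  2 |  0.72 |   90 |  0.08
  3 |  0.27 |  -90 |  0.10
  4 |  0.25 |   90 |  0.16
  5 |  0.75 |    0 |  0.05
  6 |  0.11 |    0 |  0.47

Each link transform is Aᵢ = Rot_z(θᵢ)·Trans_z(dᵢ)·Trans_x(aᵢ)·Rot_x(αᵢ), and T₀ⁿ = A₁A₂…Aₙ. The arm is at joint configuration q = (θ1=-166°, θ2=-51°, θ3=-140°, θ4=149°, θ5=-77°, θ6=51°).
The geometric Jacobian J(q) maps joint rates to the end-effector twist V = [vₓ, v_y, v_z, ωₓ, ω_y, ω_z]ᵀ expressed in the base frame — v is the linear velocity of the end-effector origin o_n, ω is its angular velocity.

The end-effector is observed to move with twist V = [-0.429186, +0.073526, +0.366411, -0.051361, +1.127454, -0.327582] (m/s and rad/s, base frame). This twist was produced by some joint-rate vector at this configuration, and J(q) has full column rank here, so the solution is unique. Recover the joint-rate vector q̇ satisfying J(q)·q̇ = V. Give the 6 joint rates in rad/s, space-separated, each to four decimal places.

o_n = [-0.6211, -0.6636, 0.2789]
J₁: ẑ×o_n = [0.6636, -0.6211, 0.0000], ω = ẑ
J2: z=[0.2419, -0.9703, 0.0000] o=[-0.1261, -0.0314, 0.4700] → [0.1854, 0.0462, -0.6332, 0.2419, -0.9703, 0.0000]
J3: z=[0.7541, 0.1880, 0.6293] o=[-0.5464, -0.2187, 1.0295] → [0.1389, 0.5190, -0.3215, 0.7541, 0.1880, 0.6293]
J4: z=[-0.5778, 0.6454, 0.4995] o=[-0.3867, -0.0000, 0.9317] → [-0.0898, -0.4943, 0.5347, -0.5778, 0.6454, 0.4995]
J5: z=[-0.4855, 0.2201, -0.8460] o=[-0.6432, -0.0796, 1.0582] → [-0.6657, -0.3971, 0.2787, -0.4855, 0.2201, -0.8460]
J6: z=[-0.4855, 0.2201, -0.8460] o=[-0.3559, -0.6636, 0.6823] → [-0.0888, 0.0285, 0.0584, -0.4855, 0.2201, -0.8460]
q̇ = J⁺·V = [0.1970, -0.7210, 0.9540, -0.0570, 0.7780, 0.5180]

0.1970 -0.7210 0.9540 -0.0570 0.7780 0.5180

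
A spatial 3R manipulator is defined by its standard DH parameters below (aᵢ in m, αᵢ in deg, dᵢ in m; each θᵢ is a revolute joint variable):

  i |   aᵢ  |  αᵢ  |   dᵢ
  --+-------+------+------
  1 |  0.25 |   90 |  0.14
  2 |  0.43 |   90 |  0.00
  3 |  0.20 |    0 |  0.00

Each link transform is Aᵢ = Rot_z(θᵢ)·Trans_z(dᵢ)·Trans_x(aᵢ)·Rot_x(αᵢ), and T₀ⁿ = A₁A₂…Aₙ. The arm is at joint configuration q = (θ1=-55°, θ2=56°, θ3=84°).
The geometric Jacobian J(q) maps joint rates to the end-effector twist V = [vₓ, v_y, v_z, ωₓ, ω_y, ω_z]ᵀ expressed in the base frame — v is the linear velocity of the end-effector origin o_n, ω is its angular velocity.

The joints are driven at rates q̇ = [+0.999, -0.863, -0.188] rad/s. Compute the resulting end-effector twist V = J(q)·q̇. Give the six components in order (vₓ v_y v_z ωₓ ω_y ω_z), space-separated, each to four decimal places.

o_n = [0.1251, -0.5254, 0.5138]
J₁: ẑ×o_n = [0.5254, 0.1251, -0.0000], ω = ẑ
J2: z=[-0.8192, -0.5736, 0.0000] o=[0.1434, -0.2048, 0.1400] → [-0.2144, 0.3062, 0.2521, -0.8192, -0.5736, 0.0000]
J3: z=[0.4755, -0.6791, -0.5592] o=[0.2813, -0.4018, 0.4965] → [-0.0809, 0.0791, -0.1649, 0.4755, -0.6791, -0.5592]
V = J·q̇ = [0.7251, -0.1542, -0.1866, 0.6175, 0.6227, 1.1041]

0.7251 -0.1542 -0.1866 0.6175 0.6227 1.1041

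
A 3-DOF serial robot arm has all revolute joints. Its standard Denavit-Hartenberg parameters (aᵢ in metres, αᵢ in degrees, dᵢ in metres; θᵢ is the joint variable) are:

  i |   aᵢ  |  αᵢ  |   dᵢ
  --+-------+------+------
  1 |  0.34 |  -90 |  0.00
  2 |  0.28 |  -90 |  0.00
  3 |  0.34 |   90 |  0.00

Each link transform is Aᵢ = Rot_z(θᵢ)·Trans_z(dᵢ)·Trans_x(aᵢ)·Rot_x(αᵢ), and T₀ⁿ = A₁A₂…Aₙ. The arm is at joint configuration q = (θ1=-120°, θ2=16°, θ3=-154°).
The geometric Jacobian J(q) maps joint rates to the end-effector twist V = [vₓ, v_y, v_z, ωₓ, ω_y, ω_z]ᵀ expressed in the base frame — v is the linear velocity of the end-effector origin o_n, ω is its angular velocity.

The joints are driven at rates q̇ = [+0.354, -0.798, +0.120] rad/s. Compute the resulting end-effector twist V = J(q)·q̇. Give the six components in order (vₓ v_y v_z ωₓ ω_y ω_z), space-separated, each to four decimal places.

o_n = [-0.0286, -0.3477, 0.0071]
J₁: ẑ×o_n = [0.3477, -0.0286, 0.0000], ω = ẑ
J2: z=[0.8660, -0.5000, 0.0000] o=[-0.1700, -0.2944, 0.0000] → [-0.0035, -0.0061, 0.0246, 0.8660, -0.5000, 0.0000]
J3: z=[0.1378, 0.2387, -0.9613] o=[-0.3046, -0.5275, -0.0772] → [0.1930, -0.2769, -0.0411, 0.1378, 0.2387, -0.9613]
V = J·q̇ = [0.1491, -0.0385, -0.0246, -0.6746, 0.4276, 0.2386]

0.1491 -0.0385 -0.0246 -0.6746 0.4276 0.2386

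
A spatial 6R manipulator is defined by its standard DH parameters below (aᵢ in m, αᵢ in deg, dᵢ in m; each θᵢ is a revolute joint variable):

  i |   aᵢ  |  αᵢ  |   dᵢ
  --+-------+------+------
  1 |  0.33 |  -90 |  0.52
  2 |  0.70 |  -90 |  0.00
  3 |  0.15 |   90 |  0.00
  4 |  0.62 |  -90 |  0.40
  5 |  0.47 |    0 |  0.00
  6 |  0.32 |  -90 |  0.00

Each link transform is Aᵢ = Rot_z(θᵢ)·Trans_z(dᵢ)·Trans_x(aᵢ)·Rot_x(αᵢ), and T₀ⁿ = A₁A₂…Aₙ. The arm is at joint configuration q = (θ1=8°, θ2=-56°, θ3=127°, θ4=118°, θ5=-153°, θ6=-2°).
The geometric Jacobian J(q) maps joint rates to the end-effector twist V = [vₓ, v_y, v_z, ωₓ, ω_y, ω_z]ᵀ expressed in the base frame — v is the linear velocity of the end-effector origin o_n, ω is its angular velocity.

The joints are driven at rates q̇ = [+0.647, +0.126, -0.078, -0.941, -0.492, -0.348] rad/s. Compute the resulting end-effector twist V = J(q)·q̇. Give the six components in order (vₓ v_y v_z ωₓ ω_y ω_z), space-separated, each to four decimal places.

0.0184 0.8958 -0.2183 -0.4175 0.0423 -0.5230

o_n = [1.0012, -0.4688, 1.5442]
J₁: ẑ×o_n = [0.4688, 1.0012, -0.0000], ω = ẑ
J2: z=[-0.1392, 0.9903, 0.0000] o=[0.3268, 0.0459, 0.5200] → [1.0142, 0.1425, -0.5963, -0.1392, 0.9903, 0.0000]
J3: z=[0.8210, 0.1154, -0.5592] o=[0.7144, 0.1004, 1.1003] → [-0.2671, -0.5248, -0.5004, 0.8210, 0.1154, -0.5592]
J4: z=[0.5260, -0.5338, 0.6621] o=[0.6811, -0.0253, 1.0255] → [0.0168, -0.0609, -0.0624, 0.5260, -0.5338, 0.6621]
J5: z=[-0.1893, 0.6855, 0.7031] o=[1.4056, 0.0682, 1.1294] → [0.6619, -0.2057, 0.3788, -0.1893, 0.6855, 0.7031]
J6: z=[-0.1893, 0.6855, 0.7031] o=[1.1706, -0.2530, 1.3794] → [0.2647, -0.0879, 0.1569, -0.1893, 0.6855, 0.7031]
V = J·q̇ = [0.0184, 0.8958, -0.2183, -0.4175, 0.0423, -0.5230]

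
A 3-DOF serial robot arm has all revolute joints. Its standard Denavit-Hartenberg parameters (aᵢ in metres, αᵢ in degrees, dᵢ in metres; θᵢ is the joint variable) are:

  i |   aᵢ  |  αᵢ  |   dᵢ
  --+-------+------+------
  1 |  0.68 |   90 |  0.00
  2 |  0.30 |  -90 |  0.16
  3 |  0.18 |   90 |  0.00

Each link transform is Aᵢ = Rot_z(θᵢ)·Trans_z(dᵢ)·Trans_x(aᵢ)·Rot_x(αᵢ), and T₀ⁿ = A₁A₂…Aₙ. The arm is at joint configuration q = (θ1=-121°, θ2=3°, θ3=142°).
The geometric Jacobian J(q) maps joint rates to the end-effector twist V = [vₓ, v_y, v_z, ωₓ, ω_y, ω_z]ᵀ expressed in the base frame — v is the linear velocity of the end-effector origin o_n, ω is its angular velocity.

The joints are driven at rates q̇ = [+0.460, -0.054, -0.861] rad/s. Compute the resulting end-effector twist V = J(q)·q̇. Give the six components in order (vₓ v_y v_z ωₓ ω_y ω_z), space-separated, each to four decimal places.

o_n = [-0.4737, -0.6929, 0.0083]
J₁: ẑ×o_n = [0.6929, -0.4737, 0.0000], ω = ẑ
J2: z=[-0.8572, 0.5150, 0.0000] o=[-0.3502, -0.5829, 0.0000] → [0.0043, 0.0071, 0.1579, -0.8572, 0.5150, 0.0000]
J3: z=[0.0270, 0.0449, 0.9986] o=[-0.6417, -0.7573, 0.0157] → [-0.0646, 0.1679, -0.0058, 0.0270, 0.0449, 0.9986]
V = J·q̇ = [0.3741, -0.3629, -0.0035, 0.0231, -0.0664, -0.3998]

0.3741 -0.3629 -0.0035 0.0231 -0.0664 -0.3998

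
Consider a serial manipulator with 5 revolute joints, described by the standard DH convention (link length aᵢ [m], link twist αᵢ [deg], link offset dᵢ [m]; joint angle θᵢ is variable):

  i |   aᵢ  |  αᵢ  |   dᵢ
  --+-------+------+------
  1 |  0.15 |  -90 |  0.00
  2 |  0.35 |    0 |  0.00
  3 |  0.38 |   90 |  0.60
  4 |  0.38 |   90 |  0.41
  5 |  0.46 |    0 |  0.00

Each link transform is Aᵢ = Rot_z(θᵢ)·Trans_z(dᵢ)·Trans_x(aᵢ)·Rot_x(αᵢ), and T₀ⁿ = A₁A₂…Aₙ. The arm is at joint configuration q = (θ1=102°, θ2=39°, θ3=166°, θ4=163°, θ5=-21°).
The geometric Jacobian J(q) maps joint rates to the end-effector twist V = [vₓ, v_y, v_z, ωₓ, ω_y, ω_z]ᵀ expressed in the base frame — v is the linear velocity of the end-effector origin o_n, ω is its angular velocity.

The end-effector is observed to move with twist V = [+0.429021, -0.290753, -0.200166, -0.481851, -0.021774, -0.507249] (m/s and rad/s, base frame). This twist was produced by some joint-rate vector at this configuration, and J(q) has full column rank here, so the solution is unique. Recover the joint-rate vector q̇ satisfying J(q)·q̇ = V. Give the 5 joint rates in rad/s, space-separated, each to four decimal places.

o_n = [-0.9588, 0.4868, -0.6090]
J₁: ẑ×o_n = [-0.4868, -0.9588, 0.0000], ω = ẑ
J2: z=[-0.9781, -0.2079, 0.0000] o=[-0.0312, 0.1467, 0.0000] → [0.1266, -0.5957, -0.5256, -0.9781, -0.2079, 0.0000]
J3: z=[-0.9781, -0.2079, 0.0000] o=[-0.0877, 0.4128, -0.2203] → [0.0808, -0.3802, -0.2536, -0.9781, -0.2079, 0.0000]
J4: z=[0.0879, -0.4134, -0.9063] o=[-0.6030, -0.0488, -0.0597] → [0.7126, 0.3707, -0.1000, 0.0879, -0.4134, -0.9063]
J5: z=[-0.8803, -0.4580, 0.1236] o=[-0.7441, 0.0807, -0.5848] → [-0.0391, -0.0478, -0.4558, -0.8803, -0.4580, 0.1236]
q̇ = J⁺·V = [-0.1880, 0.7520, 0.3990, 0.2560, -0.7060]

-0.1880 0.7520 0.3990 0.2560 -0.7060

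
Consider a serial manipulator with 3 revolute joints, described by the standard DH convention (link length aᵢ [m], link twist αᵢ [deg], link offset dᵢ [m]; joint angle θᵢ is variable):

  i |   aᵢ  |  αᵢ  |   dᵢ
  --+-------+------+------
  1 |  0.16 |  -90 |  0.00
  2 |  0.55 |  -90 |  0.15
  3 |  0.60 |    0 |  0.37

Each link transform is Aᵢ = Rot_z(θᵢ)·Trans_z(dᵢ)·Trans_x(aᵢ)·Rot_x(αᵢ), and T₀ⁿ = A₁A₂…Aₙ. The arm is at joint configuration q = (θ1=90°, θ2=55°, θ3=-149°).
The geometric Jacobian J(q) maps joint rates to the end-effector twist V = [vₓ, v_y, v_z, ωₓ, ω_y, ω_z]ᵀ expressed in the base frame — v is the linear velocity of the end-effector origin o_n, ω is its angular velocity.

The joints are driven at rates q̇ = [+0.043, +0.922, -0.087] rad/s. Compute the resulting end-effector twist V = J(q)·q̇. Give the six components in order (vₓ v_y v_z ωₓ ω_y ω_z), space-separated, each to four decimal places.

0.0500 -0.2578 0.2826 -0.9220 0.0713 0.0929

o_n = [-0.4590, -0.1226, -0.2415]
J₁: ẑ×o_n = [0.1226, -0.4590, 0.0000], ω = ẑ
J2: z=[-1.0000, 0.0000, 0.0000] o=[0.0000, 0.1600, 0.0000] → [0.0000, -0.2415, 0.2826, -1.0000, 0.0000, 0.0000]
J3: z=[-0.0000, -0.8192, -0.5736] o=[-0.1500, 0.4755, -0.4505] → [-0.5143, 0.1772, -0.2531, -0.0000, -0.8192, -0.5736]
V = J·q̇ = [0.0500, -0.2578, 0.2826, -0.9220, 0.0713, 0.0929]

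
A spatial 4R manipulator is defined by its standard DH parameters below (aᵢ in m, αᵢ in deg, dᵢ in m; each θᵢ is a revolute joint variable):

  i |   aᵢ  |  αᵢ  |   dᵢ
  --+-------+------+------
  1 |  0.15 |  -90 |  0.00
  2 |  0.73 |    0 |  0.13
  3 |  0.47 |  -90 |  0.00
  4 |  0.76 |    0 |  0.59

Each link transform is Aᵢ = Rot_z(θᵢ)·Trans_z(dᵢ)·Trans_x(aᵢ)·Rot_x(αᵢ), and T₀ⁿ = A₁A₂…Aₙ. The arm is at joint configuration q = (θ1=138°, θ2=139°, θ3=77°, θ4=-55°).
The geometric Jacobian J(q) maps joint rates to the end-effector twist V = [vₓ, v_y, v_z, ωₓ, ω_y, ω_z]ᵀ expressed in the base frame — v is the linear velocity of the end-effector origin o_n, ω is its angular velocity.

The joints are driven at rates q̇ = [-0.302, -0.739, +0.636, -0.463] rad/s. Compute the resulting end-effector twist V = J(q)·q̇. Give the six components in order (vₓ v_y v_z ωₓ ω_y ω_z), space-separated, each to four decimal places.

-0.8220 0.1487 -0.6163 0.2712 -0.1056 -0.6766

o_n = [0.0813, -1.0859, 0.5309]
J₁: ẑ×o_n = [1.0859, 0.0813, -0.0000], ω = ẑ
J2: z=[-0.6691, -0.7431, 0.0000] o=[-0.1115, 0.1004, 0.0000] → [-0.3945, 0.3552, 0.9370, -0.6691, -0.7431, 0.0000]
J3: z=[-0.6691, -0.7431, 0.0000] o=[0.2110, -0.3649, -0.4789] → [-0.7504, 0.6757, 0.3861, -0.6691, -0.7431, 0.0000]
J4: z=[-0.4368, 0.3933, 0.8090] o=[0.4935, -0.6193, -0.2027] → [0.6660, -0.0131, 0.3659, -0.4368, 0.3933, 0.8090]
V = J·q̇ = [-0.8220, 0.1487, -0.6163, 0.2712, -0.1056, -0.6766]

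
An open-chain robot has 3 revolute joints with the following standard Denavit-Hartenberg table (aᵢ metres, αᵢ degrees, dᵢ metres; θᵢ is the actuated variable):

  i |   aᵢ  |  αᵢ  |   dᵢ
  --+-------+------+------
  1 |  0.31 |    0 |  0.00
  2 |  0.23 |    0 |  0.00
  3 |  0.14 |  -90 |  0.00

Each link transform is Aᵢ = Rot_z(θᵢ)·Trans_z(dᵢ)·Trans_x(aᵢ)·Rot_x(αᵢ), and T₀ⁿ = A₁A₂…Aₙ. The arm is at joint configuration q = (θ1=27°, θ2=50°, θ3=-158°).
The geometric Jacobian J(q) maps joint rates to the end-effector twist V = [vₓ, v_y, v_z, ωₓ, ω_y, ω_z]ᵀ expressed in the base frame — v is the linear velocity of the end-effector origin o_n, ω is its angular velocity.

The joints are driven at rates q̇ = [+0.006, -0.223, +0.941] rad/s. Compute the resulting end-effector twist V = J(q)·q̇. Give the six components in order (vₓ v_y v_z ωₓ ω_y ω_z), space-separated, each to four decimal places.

0.1479 0.0063 0.0000 0.0000 0.0000 0.7240

o_n = [0.3499, 0.2266, 0.0000]
J₁: ẑ×o_n = [-0.2266, 0.3499, 0.0000], ω = ẑ
J2: z=[0.0000, 0.0000, 1.0000] o=[0.2762, 0.1407, 0.0000] → [-0.0858, 0.0736, 0.0000, 0.0000, 0.0000, 1.0000]
J3: z=[0.0000, 0.0000, 1.0000] o=[0.3280, 0.3648, 0.0000] → [0.1383, 0.0219, -0.0000, 0.0000, 0.0000, 1.0000]
V = J·q̇ = [0.1479, 0.0063, 0.0000, 0.0000, 0.0000, 0.7240]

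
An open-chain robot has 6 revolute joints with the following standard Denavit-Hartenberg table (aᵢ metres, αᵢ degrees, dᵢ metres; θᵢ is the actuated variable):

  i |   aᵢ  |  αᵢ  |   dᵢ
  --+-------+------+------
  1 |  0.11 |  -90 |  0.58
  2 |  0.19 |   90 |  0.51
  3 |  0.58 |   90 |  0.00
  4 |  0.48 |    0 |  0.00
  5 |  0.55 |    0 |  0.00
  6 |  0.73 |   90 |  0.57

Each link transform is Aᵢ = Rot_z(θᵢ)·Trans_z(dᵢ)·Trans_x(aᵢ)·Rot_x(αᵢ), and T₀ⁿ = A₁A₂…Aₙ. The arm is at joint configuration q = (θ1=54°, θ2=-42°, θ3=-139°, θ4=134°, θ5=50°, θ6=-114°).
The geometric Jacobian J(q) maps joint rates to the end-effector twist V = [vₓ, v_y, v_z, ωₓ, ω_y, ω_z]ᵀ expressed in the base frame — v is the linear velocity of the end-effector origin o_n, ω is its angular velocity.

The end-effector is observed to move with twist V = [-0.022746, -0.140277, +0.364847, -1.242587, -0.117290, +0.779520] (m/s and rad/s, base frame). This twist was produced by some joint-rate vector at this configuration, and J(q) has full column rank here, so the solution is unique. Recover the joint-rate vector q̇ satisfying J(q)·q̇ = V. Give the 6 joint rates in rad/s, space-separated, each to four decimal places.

o_n = [-1.1774, 0.0375, 1.2212]
J₁: ẑ×o_n = [-0.0375, -1.1774, 0.0000], ω = ẑ
J2: z=[-0.8090, 0.5878, 0.0000] o=[0.0647, 0.0890, 0.5800] → [0.3769, 0.5188, 0.7717, -0.8090, 0.5878, 0.0000]
J3: z=[-0.3933, -0.5413, 0.7431] o=[-0.2649, 0.5030, 0.7071] → [0.0676, -0.4759, -0.3109, -0.3933, -0.5413, 0.7431]
J4: z=[-0.8971, 0.0492, -0.4390] o=[-0.1483, 0.0162, 0.4142] → [0.0491, 1.1758, 0.0314, -0.8971, 0.0492, -0.4390]
J5: z=[-0.8971, 0.0492, -0.4390] o=[-0.3512, 0.1091, 0.8392] → [-0.0126, 0.7054, 0.1049, -0.8971, 0.0492, -0.4390]
J6: z=[-0.8971, 0.0492, -0.4390] o=[-0.4464, 0.5904, 1.0878] → [-0.2361, 0.4406, 0.5320, -0.8971, 0.0492, -0.4390]
q̇ = J⁺·V = [0.7650, 0.2420, 0.5630, 0.9720, -0.8200, 0.7680]

0.7650 0.2420 0.5630 0.9720 -0.8200 0.7680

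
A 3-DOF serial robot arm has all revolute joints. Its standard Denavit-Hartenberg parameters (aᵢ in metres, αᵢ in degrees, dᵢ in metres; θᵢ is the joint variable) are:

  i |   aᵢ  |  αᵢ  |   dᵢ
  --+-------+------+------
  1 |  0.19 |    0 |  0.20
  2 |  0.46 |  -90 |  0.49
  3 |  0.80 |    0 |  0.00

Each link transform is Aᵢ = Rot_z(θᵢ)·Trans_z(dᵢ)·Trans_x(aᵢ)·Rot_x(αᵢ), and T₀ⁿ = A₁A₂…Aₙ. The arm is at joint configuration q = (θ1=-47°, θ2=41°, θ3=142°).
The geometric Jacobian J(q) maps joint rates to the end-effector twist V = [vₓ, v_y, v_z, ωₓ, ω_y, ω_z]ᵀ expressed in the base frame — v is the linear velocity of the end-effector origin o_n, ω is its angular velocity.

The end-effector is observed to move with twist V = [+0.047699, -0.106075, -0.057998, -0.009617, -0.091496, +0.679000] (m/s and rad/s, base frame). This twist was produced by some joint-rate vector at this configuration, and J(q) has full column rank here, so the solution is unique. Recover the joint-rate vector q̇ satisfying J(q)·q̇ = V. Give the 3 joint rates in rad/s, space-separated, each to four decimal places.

0.1060 0.5730 -0.0920

o_n = [-0.0399, -0.1211, 0.1975]
J₁: ẑ×o_n = [0.1211, -0.0399, 0.0000], ω = ẑ
J2: z=[0.0000, 0.0000, 1.0000] o=[0.1296, -0.1390, 0.2000] → [-0.0178, -0.1695, 0.0000, 0.0000, 0.0000, 1.0000]
J3: z=[0.1045, 0.9945, 0.0000] o=[0.5871, -0.1870, 0.6900] → [-0.4898, 0.0515, 0.6304, 0.1045, 0.9945, 0.0000]
q̇ = J⁺·V = [0.1060, 0.5730, -0.0920]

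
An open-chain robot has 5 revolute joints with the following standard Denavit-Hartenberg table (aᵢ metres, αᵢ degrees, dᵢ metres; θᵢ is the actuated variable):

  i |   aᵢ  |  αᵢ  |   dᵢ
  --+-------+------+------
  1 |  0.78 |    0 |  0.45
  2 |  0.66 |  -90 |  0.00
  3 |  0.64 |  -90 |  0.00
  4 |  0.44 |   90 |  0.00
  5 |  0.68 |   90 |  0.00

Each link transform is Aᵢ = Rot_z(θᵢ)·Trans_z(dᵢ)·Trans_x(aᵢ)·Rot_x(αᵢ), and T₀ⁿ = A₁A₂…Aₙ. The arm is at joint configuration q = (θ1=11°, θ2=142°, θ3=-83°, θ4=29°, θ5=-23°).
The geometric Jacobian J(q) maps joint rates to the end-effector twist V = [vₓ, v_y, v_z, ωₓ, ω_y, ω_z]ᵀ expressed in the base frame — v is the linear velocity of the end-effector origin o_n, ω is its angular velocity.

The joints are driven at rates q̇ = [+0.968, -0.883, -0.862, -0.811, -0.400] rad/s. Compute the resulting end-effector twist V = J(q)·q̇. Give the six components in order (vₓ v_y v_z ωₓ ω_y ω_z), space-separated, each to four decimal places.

o_n = [0.4765, 0.8762, 2.0430]
J₁: ẑ×o_n = [-0.8762, 0.4765, 0.0000], ω = ẑ
J2: z=[0.0000, 0.0000, 1.0000] o=[0.7657, 0.1488, 0.4500] → [-0.7274, -0.2892, 0.0000, 0.0000, 0.0000, 1.0000]
J3: z=[-0.4540, -0.8910, 0.0000] o=[0.1776, 0.4485, 0.4500] → [-1.4193, 0.7232, 0.0721, -0.4540, -0.8910, 0.0000]
J4: z=[-0.8844, 0.4506, -0.1219] o=[0.1081, 0.4839, 1.0852] → [0.4794, 0.8021, -0.5129, -0.8844, 0.4506, -0.1219]
J5: z=[-0.4497, -0.7525, 0.4812] o=[0.1632, 0.6952, 1.4672] → [-0.5203, 0.4097, 0.1544, -0.4497, -0.7525, 0.4812]
V = J·q̇ = [0.8369, -0.7212, 0.2921, 1.2884, 0.7036, -0.0086]

0.8369 -0.7212 0.2921 1.2884 0.7036 -0.0086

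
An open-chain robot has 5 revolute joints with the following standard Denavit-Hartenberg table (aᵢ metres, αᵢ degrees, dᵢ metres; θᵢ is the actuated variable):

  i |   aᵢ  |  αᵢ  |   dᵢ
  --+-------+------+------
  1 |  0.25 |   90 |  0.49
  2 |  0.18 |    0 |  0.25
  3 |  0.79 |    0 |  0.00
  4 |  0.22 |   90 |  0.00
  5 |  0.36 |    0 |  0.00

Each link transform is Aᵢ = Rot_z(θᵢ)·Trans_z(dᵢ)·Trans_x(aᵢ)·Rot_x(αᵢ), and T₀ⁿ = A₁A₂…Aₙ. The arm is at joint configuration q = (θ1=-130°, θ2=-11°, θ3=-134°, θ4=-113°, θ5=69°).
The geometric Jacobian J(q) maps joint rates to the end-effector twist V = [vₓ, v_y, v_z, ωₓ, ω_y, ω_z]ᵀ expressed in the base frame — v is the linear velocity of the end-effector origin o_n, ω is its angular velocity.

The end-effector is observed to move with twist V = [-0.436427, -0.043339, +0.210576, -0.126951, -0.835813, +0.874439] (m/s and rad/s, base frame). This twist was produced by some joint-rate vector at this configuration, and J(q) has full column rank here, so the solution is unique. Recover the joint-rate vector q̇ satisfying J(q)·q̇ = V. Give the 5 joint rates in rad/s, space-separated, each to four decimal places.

o_n = [-0.2606, 0.6012, 0.3439]
J₁: ẑ×o_n = [-0.6012, -0.2606, 0.0000], ω = ẑ
J2: z=[-0.7660, 0.6428, 0.0000] o=[-0.1607, -0.1915, 0.4900] → [-0.0939, -0.1119, -0.5430, -0.7660, 0.6428, 0.0000]
J3: z=[-0.7660, 0.6428, 0.0000] o=[-0.4658, -0.1662, 0.4557] → [-0.0718, -0.0856, -0.7197, -0.7660, 0.6428, 0.0000]
J4: z=[-0.7660, 0.6428, 0.0000] o=[-0.0498, 0.3296, 0.0025] → [0.2194, 0.2615, -0.0726, -0.7660, 0.6428, 0.0000]
J5: z=[-0.6287, -0.7493, 0.2079] o=[-0.0204, 0.3646, 0.2177] → [-0.1437, 0.0294, -0.3287, -0.6287, -0.7493, 0.2079]
q̇ = J⁺·V = [0.7210, -0.0990, -0.5790, 0.2380, 0.7380]

0.7210 -0.0990 -0.5790 0.2380 0.7380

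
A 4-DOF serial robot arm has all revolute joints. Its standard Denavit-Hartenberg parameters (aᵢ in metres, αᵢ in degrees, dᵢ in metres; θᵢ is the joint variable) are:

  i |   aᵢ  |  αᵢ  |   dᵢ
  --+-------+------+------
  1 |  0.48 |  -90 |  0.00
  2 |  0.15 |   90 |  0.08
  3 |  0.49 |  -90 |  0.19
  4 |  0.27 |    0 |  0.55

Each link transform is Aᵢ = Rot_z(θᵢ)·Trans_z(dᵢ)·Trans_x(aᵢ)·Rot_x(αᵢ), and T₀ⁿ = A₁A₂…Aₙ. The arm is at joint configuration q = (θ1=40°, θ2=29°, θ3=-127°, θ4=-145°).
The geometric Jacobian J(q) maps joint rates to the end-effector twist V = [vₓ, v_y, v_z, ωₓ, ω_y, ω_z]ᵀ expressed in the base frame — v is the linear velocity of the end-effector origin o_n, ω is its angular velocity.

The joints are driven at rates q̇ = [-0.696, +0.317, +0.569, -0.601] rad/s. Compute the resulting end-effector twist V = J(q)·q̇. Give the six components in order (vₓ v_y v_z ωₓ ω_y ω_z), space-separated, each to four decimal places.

o_n = [1.0815, 0.2996, 0.0944]
J₁: ẑ×o_n = [-0.2996, 1.0815, 0.0000], ω = ẑ
J2: z=[-0.6428, 0.7660, 0.0000] o=[0.3677, 0.3085, 0.0000] → [0.0723, 0.0607, -0.5411, -0.6428, 0.7660, 0.0000]
J3: z=[0.3714, 0.3116, 0.8746] o=[0.4168, 0.4542, -0.0727] → [0.1873, 0.5193, -0.2646, 0.3714, 0.3116, 0.8746]
J4: z=[0.9219, -0.0120, -0.3872] o=[0.5413, 0.0478, 0.2364] → [0.0992, -0.0782, 0.2386, 0.9219, -0.0120, -0.3872]
V = J·q̇ = [0.2784, -0.3910, -0.4655, -0.5465, 0.4274, 0.0344]

0.2784 -0.3910 -0.4655 -0.5465 0.4274 0.0344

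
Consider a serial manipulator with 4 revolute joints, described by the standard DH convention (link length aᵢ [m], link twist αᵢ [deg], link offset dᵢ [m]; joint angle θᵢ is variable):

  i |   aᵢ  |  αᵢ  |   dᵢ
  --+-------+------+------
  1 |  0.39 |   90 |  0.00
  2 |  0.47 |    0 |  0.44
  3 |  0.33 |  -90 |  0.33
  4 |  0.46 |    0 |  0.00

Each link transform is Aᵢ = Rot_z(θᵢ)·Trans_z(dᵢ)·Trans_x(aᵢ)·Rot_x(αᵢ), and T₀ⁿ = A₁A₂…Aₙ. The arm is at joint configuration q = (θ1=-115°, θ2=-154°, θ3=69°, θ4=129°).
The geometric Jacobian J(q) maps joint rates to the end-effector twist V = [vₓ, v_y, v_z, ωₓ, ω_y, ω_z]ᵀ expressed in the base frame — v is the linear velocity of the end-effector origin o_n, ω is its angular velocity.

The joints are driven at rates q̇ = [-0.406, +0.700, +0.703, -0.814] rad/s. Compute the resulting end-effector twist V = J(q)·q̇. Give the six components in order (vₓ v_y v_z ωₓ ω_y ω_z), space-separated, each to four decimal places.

0.1994 -0.1578 -0.5806 -0.9288 1.3279 -0.4769

o_n = [-0.3616, 0.2005, -0.2464]
J₁: ẑ×o_n = [-0.2005, -0.3616, 0.0000], ω = ẑ
J2: z=[-0.9063, 0.4226, 0.0000] o=[-0.1648, -0.3535, 0.0000] → [-0.1041, -0.2233, -0.4189, -0.9063, 0.4226, 0.0000]
J3: z=[-0.9063, 0.4226, 0.0000] o=[-0.3851, 0.2153, -0.2060] → [-0.0171, -0.0366, 0.0035, -0.9063, 0.4226, 0.0000]
J4: z=[-0.4210, -0.9029, 0.0872] o=[-0.6963, 0.3287, -0.5348] → [-0.2492, 0.1506, 0.3561, -0.4210, -0.9029, 0.0872]
V = J·q̇ = [0.1994, -0.1578, -0.5806, -0.9288, 1.3279, -0.4769]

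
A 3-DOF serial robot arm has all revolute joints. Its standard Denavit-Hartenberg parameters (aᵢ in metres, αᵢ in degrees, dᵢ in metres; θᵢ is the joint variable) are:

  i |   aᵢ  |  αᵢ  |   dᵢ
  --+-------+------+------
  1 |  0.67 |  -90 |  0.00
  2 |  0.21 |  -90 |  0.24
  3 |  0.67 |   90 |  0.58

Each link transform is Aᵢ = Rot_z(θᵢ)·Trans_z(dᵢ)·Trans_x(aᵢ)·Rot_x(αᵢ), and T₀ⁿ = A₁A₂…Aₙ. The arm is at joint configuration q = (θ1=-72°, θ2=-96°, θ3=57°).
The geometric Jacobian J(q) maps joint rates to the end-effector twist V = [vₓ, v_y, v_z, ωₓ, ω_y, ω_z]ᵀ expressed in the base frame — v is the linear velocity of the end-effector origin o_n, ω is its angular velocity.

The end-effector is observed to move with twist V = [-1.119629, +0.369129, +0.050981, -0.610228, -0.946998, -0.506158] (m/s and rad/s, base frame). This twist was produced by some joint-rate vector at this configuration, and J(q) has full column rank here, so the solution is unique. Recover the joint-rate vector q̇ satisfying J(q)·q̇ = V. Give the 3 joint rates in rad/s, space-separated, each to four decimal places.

o_n = [0.0606, -1.2281, 0.6324]
J₁: ẑ×o_n = [1.2281, 0.0606, -0.0000], ω = ẑ
J2: z=[0.9511, 0.3090, 0.0000] o=[0.2070, -0.6372, 0.0000] → [0.1954, -0.6014, -0.5167, 0.9511, 0.3090, 0.0000]
J3: z=[0.3073, -0.9458, 0.1045] o=[0.4285, -0.5422, 0.2088] → [-0.3289, -0.1686, -0.5588, 0.3073, -0.9458, 0.1045]
q̇ = J⁺·V = [-0.5810, -0.8730, 0.7160]

-0.5810 -0.8730 0.7160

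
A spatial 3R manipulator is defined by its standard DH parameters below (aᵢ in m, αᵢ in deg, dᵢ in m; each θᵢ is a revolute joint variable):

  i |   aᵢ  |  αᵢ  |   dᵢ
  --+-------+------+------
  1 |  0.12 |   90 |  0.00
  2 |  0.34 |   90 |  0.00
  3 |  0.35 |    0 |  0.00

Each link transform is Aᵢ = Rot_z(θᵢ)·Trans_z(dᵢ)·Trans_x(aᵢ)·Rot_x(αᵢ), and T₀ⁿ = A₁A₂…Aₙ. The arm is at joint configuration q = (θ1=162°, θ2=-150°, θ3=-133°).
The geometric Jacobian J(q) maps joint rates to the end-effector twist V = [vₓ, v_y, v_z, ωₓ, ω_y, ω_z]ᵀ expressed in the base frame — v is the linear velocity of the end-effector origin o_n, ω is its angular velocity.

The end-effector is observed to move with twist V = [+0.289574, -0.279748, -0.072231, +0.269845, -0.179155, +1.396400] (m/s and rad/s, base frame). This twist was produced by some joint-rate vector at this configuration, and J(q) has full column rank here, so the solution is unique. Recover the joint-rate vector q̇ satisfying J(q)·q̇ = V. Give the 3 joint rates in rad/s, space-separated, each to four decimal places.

0.8560 -0.0870 0.6240

o_n = [-0.1098, -0.2335, -0.0507]
J₁: ẑ×o_n = [0.2335, -0.1098, 0.0000], ω = ẑ
J2: z=[0.3090, 0.9511, 0.0000] o=[-0.1141, 0.0371, 0.0000] → [-0.0482, 0.0157, -0.0877, 0.3090, 0.9511, 0.0000]
J3: z=[0.4755, -0.1545, 0.8660] o=[0.1659, -0.0539, -0.1700] → [0.1371, -0.2955, -0.1280, 0.4755, -0.1545, 0.8660]
q̇ = J⁺·V = [0.8560, -0.0870, 0.6240]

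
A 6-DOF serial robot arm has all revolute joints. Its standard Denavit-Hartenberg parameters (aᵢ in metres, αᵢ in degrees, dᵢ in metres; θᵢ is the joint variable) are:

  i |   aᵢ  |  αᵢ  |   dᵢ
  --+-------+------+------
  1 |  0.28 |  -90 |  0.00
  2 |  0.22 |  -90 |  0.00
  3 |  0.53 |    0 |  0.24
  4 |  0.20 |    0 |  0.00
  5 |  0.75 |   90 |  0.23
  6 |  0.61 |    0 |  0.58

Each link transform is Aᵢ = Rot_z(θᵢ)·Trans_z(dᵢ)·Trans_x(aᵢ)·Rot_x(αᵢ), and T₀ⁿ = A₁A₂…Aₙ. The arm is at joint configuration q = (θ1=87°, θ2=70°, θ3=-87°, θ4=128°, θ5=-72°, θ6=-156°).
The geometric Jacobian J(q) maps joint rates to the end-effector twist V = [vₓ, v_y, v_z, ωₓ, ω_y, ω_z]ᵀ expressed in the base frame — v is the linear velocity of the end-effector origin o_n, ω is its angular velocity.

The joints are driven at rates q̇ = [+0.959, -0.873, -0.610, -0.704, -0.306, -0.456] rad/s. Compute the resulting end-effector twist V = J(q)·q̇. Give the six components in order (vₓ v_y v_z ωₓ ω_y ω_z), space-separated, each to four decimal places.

o_n = [-0.9846, 0.2140, -0.3251]
J₁: ẑ×o_n = [-0.2140, -0.9846, 0.0000], ω = ẑ
J2: z=[-0.9986, 0.0523, 0.0000] o=[0.0147, 0.2796, 0.0000] → [-0.0170, -0.3246, 0.1178, -0.9986, 0.0523, 0.0000]
J3: z=[-0.0492, -0.9384, -0.3420] o=[0.0186, 0.3548, -0.2067] → [0.0629, 0.3373, -0.9345, -0.0492, -0.9384, -0.3420]
J4: z=[-0.0492, -0.9384, -0.3420] o=[-0.5213, 0.1667, -0.3149] → [0.0257, 0.1580, -0.4372, -0.0492, -0.9384, -0.3420]
J5: z=[-0.0492, -0.9384, -0.3420] o=[-0.3875, 0.2114, -0.4567] → [-0.1227, 0.2107, -0.5605, -0.0492, -0.9384, -0.3420]
J6: z=[-0.8652, -0.1311, 0.4840] o=[-0.7731, 0.2354, -1.1395] → [-0.0964, 0.6023, -0.0093, -0.8652, -0.1311, 0.4840]
V = J·q̇ = [-0.1654, -1.3170, 0.9507, 1.3460, 1.5343, 1.2924]

-0.1654 -1.3170 0.9507 1.3460 1.5343 1.2924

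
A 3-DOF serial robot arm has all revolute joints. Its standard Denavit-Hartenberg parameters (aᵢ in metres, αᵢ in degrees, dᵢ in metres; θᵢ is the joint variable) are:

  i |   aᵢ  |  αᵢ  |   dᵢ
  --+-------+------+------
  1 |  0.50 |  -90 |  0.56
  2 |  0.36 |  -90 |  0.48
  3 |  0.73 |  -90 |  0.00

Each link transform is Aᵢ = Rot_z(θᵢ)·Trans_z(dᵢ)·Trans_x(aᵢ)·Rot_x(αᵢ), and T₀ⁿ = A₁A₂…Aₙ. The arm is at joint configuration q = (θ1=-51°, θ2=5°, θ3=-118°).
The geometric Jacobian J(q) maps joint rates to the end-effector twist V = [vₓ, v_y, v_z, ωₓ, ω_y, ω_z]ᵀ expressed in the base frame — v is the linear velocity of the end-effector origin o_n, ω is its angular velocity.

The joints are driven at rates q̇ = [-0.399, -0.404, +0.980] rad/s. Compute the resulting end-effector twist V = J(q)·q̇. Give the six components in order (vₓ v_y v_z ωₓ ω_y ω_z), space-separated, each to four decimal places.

o_n = [1.1994, 0.3057, 0.5585]
J₁: ẑ×o_n = [-0.3057, 1.1994, 0.0000], ω = ẑ
J2: z=[0.7771, 0.6293, 0.0000] o=[0.3147, -0.3886, 0.5600] → [-0.0009, 0.0012, -0.0172, 0.7771, 0.6293, 0.0000]
J3: z=[-0.0548, 0.0677, -0.9962] o=[0.9134, -0.3652, 0.5286] → [0.6704, -0.2833, -0.0562, -0.0548, 0.0677, -0.9962]
V = J·q̇ = [0.7794, -0.7567, -0.0481, -0.3677, -0.1879, -1.3753]

0.7794 -0.7567 -0.0481 -0.3677 -0.1879 -1.3753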